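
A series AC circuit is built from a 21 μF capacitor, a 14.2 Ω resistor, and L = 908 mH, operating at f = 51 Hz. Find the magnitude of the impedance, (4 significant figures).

143.1 Ω

ω = 2πf = 320.4 rad/s
X_L = ωL = 291.0 Ω
X_C = 1/(ωC) = 148.6 Ω
Net reactance X = X_L − X_C = 142.4 Ω
Z = 14.20 + j142.4 Ω
|Z| = √(14.20² + 142.4²) = 143.1 Ω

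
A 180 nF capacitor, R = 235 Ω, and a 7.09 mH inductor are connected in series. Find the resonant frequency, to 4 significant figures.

ω₀ = 1/√(LC) = 1/√(0.00709 × 1.8e-07) = 27990 rad/s
f₀ = ω₀/(2π) = 4.455 kHz

4.455 kHz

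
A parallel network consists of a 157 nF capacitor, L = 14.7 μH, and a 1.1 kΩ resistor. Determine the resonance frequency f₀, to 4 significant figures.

104.8 kHz

ω₀ = 1/√(LC) = 1/√(1.47e-05 × 1.57e-07) = 658300 rad/s
f₀ = ω₀/(2π) = 104.8 kHz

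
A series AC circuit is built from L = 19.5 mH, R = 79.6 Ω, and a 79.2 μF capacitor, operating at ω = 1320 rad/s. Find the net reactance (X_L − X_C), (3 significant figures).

X_L = ωL = 25.7 Ω
X_C = 1/(ωC) = 9.57 Ω
X = 25.7 − 9.57 = 16.2 Ω

16.2 Ω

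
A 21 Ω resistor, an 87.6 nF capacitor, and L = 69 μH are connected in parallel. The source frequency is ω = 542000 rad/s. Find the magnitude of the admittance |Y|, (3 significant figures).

X_L = ωL = 37.4 Ω
X_C = 1/(ωC) = 21.1 Ω
Parallel: admittances add. Y = 1/R + 1/(jωL) + jωC
Y = (0.0476 + j0.0207) S
|Y| = 0.0519 S → |Z| = 1/|Y| = 19.3 Ω, ∠Z = −∠Y = -23.5°

51.9 mS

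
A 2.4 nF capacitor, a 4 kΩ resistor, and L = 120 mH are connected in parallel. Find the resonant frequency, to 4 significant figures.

9.378 kHz

ω₀ = 1/√(LC) = 1/√(0.12 × 2.4e-09) = 58930 rad/s
f₀ = ω₀/(2π) = 9.378 kHz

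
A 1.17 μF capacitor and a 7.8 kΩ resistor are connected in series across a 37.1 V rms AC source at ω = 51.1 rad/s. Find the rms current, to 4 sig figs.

X_C = 1/(ωC) = 16730 Ω
Z = 7800 − j16730 Ω
|Z| = √(7800² + 16730²) = 18460 Ω
I = V/|Z| = 37.1/18460 = 2.010 mA

2.010 mA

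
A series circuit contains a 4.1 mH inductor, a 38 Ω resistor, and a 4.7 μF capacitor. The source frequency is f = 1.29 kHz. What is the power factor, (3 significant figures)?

ω = 2πf = 8105 rad/s
X_L = ωL = 33.2 Ω
X_C = 1/(ωC) = 26.3 Ω
Net reactance X = X_L − X_C = 6.98 Ω
Z = 38.0 + j6.98 Ω
|Z| = √(38.0² + 6.98²) = 38.6 Ω
∠Z = arctan(6.98/38.0) = 10.4°
cos φ = cos(10.4°) = 0.984

0.984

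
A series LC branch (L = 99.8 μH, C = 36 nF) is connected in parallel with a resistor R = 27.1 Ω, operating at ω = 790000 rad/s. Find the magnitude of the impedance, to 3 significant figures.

X_L = ωL = 78.8 Ω
X_C = 1/(ωC) = 35.2 Ω
Branch 1: Z₁ = R = 27.1 Ω
Branch 2 (series LC): Z₂ = j(X_L − X_C) = j43.7 Ω
Parallel: Z = Z₁Z₂/(Z₁+Z₂), |Z| = 23.0 Ω, ∠Z = 31.8°

23.0 Ω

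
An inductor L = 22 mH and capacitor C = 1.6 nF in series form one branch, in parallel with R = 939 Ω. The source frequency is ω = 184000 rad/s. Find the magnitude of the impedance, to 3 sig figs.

535 Ω

X_L = ωL = 4050 Ω
X_C = 1/(ωC) = 3400 Ω
Branch 1: Z₁ = R = 939 Ω
Branch 2 (series LC): Z₂ = j(X_L − X_C) = j651 Ω
Parallel: Z = Z₁Z₂/(Z₁+Z₂), |Z| = 535 Ω, ∠Z = 55.3°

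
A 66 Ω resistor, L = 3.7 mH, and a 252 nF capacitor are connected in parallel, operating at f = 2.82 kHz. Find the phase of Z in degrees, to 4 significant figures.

35.45°

ω = 2πf = 17720 rad/s
X_L = ωL = 65.56 Ω
X_C = 1/(ωC) = 224.0 Ω
Parallel: admittances add. Y = 1/R + 1/(jωL) + jωC
Y = (0.01515 − j0.01079) S
|Y| = 0.01860 S → |Z| = 1/|Y| = 53.76 Ω, ∠Z = −∠Y = 35.45°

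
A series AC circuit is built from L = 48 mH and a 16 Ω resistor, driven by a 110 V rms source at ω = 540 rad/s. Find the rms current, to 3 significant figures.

3.61 A

X_L = ωL = 25.9 Ω
Z = 16.0 + j25.9 Ω
|Z| = √(16.0² + 25.9²) = 30.5 Ω
I = V/|Z| = 110/30.5 = 3.61 A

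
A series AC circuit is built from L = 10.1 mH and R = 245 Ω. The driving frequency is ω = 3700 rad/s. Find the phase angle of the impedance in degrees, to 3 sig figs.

8.67°

X_L = ωL = 37.4 Ω
Z = 245 + j37.4 Ω
|Z| = √(245² + 37.4²) = 248 Ω
∠Z = arctan(37.4/245) = 8.67°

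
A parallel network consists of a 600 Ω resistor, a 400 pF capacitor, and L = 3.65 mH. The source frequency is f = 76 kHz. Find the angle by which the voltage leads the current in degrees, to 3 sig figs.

12.9°

ω = 2πf = 477500 rad/s
X_L = ωL = 1740 Ω
X_C = 1/(ωC) = 5240 Ω
Parallel: admittances add. Y = 1/R + 1/(jωL) + jωC
Y = (0.00167 − j0.000383) S
|Y| = 0.00171 S → |Z| = 1/|Y| = 585 Ω, ∠Z = −∠Y = 12.9°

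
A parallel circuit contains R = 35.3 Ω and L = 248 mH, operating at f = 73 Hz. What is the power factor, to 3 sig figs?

0.955

ω = 2πf = 458.7 rad/s
X_L = ωL = 114 Ω
Parallel: admittances add. Y = 1/R + 1/(jωL)
Y = (0.0283 − j0.00879) S
|Y| = 0.0297 S → |Z| = 1/|Y| = 33.7 Ω, ∠Z = −∠Y = 17.2°
cos φ = cos(17.2°) = 0.955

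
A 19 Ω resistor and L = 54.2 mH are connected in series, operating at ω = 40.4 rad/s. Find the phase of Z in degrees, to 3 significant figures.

6.57°

X_L = ωL = 2.19 Ω
Z = 19.0 + j2.19 Ω
|Z| = √(19.0² + 2.19²) = 19.1 Ω
∠Z = arctan(2.19/19.0) = 6.57°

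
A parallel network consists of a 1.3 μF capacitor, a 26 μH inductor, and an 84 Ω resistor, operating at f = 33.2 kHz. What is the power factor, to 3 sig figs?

ω = 2πf = 208600 rad/s
X_L = ωL = 5.42 Ω
X_C = 1/(ωC) = 3.69 Ω
Parallel: admittances add. Y = 1/R + 1/(jωL) + jωC
Y = (0.0119 + j0.0868) S
|Y| = 0.0876 S → |Z| = 1/|Y| = 11.4 Ω, ∠Z = −∠Y = -82.2°
cos φ = cos(-82.2°) = 0.136

0.136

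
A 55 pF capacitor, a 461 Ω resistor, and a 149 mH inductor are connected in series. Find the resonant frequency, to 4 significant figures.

55.60 kHz

ω₀ = 1/√(LC) = 1/√(0.149 × 5.5e-11) = 349300 rad/s
f₀ = ω₀/(2π) = 55.60 kHz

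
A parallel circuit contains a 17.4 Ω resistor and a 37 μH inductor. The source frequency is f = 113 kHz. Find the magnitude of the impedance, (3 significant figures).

14.5 Ω

ω = 2πf = 710000 rad/s
X_L = ωL = 26.3 Ω
Parallel: admittances add. Y = 1/R + 1/(jωL)
Y = (0.0575 − j0.0381) S
|Y| = 0.0689 S → |Z| = 1/|Y| = 14.5 Ω, ∠Z = −∠Y = 33.5°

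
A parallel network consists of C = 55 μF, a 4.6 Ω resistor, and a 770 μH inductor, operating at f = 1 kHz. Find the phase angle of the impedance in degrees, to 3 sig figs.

ω = 2πf = 6283 rad/s
X_L = ωL = 4.84 Ω
X_C = 1/(ωC) = 2.89 Ω
Parallel: admittances add. Y = 1/R + 1/(jωL) + jωC
Y = (0.217 + j0.139) S
|Y| = 0.258 S → |Z| = 1/|Y| = 3.88 Ω, ∠Z = −∠Y = -32.6°

-32.6°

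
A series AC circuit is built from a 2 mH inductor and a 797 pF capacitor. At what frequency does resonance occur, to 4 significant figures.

126.1 kHz

ω₀ = 1/√(LC) = 1/√(0.002 × 7.97e-10) = 792100 rad/s
f₀ = ω₀/(2π) = 126.1 kHz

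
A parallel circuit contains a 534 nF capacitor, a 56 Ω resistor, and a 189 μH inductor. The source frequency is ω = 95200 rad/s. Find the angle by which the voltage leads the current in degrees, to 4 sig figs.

X_L = ωL = 17.99 Ω
X_C = 1/(ωC) = 19.67 Ω
Parallel: admittances add. Y = 1/R + 1/(jωL) + jωC
Y = (0.01786 − j0.004741) S
|Y| = 0.01848 S → |Z| = 1/|Y| = 54.12 Ω, ∠Z = −∠Y = 14.87°

14.87°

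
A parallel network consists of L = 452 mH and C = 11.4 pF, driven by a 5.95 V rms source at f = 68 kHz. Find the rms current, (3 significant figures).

1.83 μA

ω = 2πf = 427300 rad/s
X_L = ωL = 193000 Ω
X_C = 1/(ωC) = 205000 Ω
Parallel: admittances add. Y = 1/(jωL) + jωC
Y = (0 − j3.07e-07) S
|Y| = 3.07e-07 S → |Z| = 1/|Y| = 3.25e+06 Ω, ∠Z = −∠Y = 90.0°
I = V/|Z| = 5.95/3.25e+06 = 1.83 μA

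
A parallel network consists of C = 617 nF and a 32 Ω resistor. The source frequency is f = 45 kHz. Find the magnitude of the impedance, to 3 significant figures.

ω = 2πf = 282700 rad/s
X_C = 1/(ωC) = 5.73 Ω
Parallel: admittances add. Y = 1/R + jωC
Y = (0.0312 + j0.174) S
|Y| = 0.177 S → |Z| = 1/|Y| = 5.64 Ω, ∠Z = −∠Y = -79.8°

5.64 Ω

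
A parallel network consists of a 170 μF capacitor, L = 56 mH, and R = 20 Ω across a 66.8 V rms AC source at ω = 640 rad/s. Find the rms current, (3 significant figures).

X_L = ωL = 35.8 Ω
X_C = 1/(ωC) = 9.19 Ω
Parallel: admittances add. Y = 1/R + 1/(jωL) + jωC
Y = (0.0500 + j0.0809) S
|Y| = 0.0951 S → |Z| = 1/|Y| = 10.5 Ω, ∠Z = −∠Y = -58.3°
I = V/|Z| = 66.8/10.5 = 6.35 A

6.35 A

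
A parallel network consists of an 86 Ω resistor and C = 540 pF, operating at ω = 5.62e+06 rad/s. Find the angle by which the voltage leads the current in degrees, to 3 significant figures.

X_C = 1/(ωC) = 330 Ω
Parallel: admittances add. Y = 1/R + jωC
Y = (0.0116 + j0.00303) S
|Y| = 0.0120 S → |Z| = 1/|Y| = 83.2 Ω, ∠Z = −∠Y = -14.6°

-14.6°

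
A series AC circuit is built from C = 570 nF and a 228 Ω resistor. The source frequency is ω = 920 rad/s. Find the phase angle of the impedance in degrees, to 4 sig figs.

X_C = 1/(ωC) = 1907 Ω
Z = 228.0 − j1907 Ω
|Z| = √(228.0² + 1907²) = 1921 Ω
∠Z = arctan(-1907/228.0) = -83.18°

-83.18°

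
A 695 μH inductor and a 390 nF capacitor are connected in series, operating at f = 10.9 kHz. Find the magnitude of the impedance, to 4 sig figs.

ω = 2πf = 68490 rad/s
X_L = ωL = 47.60 Ω
X_C = 1/(ωC) = 37.44 Ω
Net reactance X = X_L − X_C = 10.16 Ω
Z = j10.16 Ω
|Z| = √(0² + 10.16²) = 10.16 Ω

10.16 Ω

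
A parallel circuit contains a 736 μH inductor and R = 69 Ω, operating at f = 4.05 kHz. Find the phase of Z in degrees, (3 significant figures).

ω = 2πf = 25450 rad/s
X_L = ωL = 18.7 Ω
Parallel: admittances add. Y = 1/R + 1/(jωL)
Y = (0.0145 − j0.0534) S
|Y| = 0.0553 S → |Z| = 1/|Y| = 18.1 Ω, ∠Z = −∠Y = 74.8°

74.8°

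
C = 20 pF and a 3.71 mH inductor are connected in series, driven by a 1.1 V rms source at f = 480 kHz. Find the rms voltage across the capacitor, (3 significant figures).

3.38 V

ω = 2πf = 3.016e+06 rad/s
X_L = ωL = 11200 Ω
X_C = 1/(ωC) = 16600 Ω
Net reactance X = X_L − X_C = -5390 Ω
Z = − j5390 Ω
|Z| = √(0² + 5390²) = 5390 Ω
I = V/|Z| = 204 μA
V_C = I·|Z_C| = 0.000204 × 16600 = 3.38 V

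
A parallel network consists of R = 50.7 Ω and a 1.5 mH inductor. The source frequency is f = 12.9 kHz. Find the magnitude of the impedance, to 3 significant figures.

ω = 2πf = 81050 rad/s
X_L = ωL = 122 Ω
Parallel: admittances add. Y = 1/R + 1/(jωL)
Y = (0.0197 − j0.00823) S
|Y| = 0.0214 S → |Z| = 1/|Y| = 46.8 Ω, ∠Z = −∠Y = 22.6°

46.8 Ω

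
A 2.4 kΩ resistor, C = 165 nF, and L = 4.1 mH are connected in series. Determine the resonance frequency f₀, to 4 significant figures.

ω₀ = 1/√(LC) = 1/√(0.0041 × 1.65e-07) = 38450 rad/s
f₀ = ω₀/(2π) = 6.119 kHz

6.119 kHz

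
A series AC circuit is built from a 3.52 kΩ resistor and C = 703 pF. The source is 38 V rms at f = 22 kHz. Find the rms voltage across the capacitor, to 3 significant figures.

ω = 2πf = 138200 rad/s
X_C = 1/(ωC) = 10300 Ω
Z = 3520 − j10300 Ω
|Z| = √(3520² + 10300²) = 10900 Ω
I = V/|Z| = 3.49 mA
V_C = I·|Z_C| = 0.00349 × 10300 = 36.0 V

36.0 V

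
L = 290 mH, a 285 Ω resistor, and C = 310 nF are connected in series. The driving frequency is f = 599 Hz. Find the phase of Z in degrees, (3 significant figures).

39.4°

ω = 2πf = 3764 rad/s
X_L = ωL = 1090 Ω
X_C = 1/(ωC) = 857 Ω
Net reactance X = X_L − X_C = 234 Ω
Z = 285 + j234 Ω
|Z| = √(285² + 234²) = 369 Ω
∠Z = arctan(234/285) = 39.4°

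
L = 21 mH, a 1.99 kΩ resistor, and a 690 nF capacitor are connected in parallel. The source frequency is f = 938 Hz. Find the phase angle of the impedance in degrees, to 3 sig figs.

ω = 2πf = 5894 rad/s
X_L = ωL = 124 Ω
X_C = 1/(ωC) = 246 Ω
Parallel: admittances add. Y = 1/R + 1/(jωL) + jωC
Y = (0.000503 − j0.00401) S
|Y| = 0.00404 S → |Z| = 1/|Y| = 247 Ω, ∠Z = −∠Y = 82.9°

82.9°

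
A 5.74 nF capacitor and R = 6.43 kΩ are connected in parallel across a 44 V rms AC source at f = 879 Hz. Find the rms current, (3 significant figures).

6.98 mA

ω = 2πf = 5523 rad/s
X_C = 1/(ωC) = 31500 Ω
Parallel: admittances add. Y = 1/R + jωC
Y = (0.000156 + j3.17e-05) S
|Y| = 0.000159 S → |Z| = 1/|Y| = 6300 Ω, ∠Z = −∠Y = -11.5°
I = V/|Z| = 44/6300 = 6.98 mA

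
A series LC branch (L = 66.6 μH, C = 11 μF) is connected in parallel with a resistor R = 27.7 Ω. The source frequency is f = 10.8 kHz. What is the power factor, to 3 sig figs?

ω = 2πf = 67860 rad/s
X_L = ωL = 4.52 Ω
X_C = 1/(ωC) = 1.34 Ω
Branch 1: Z₁ = R = 27.7 Ω
Branch 2 (series LC): Z₂ = j(X_L − X_C) = j3.18 Ω
Parallel: Z = Z₁Z₂/(Z₁+Z₂), |Z| = 3.16 Ω, ∠Z = 83.5°
cos φ = cos(83.5°) = 0.114

0.114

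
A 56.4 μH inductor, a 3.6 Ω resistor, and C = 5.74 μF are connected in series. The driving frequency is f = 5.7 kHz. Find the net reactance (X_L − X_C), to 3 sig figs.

ω = 2πf = 35810 rad/s
X_L = ωL = 2.02 Ω
X_C = 1/(ωC) = 4.86 Ω
X = 2.02 − 4.86 = -2.84 Ω

-2.84 Ω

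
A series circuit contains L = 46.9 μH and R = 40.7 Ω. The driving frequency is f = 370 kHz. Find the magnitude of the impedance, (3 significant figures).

116 Ω

ω = 2πf = 2.325e+06 rad/s
X_L = ωL = 109 Ω
Z = 40.7 + j109 Ω
|Z| = √(40.7² + 109²) = 116 Ω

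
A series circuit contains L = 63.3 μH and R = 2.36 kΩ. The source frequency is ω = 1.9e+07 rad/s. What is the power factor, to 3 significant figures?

X_L = ωL = 1200 Ω
Z = 2360 + j1200 Ω
|Z| = √(2360² + 1200²) = 2650 Ω
∠Z = arctan(1200/2360) = 27.0°
cos φ = cos(27.0°) = 0.891

0.891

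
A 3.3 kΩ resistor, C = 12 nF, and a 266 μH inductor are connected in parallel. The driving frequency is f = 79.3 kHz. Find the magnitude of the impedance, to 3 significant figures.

ω = 2πf = 498300 rad/s
X_L = ωL = 133 Ω
X_C = 1/(ωC) = 167 Ω
Parallel: admittances add. Y = 1/R + 1/(jωL) + jωC
Y = (0.000303 − j0.00157) S
|Y| = 0.00160 S → |Z| = 1/|Y| = 627 Ω, ∠Z = −∠Y = 79.0°

627 Ω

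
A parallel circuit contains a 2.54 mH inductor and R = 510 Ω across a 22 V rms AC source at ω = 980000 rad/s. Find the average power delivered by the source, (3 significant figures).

949 mW

X_L = ωL = 2490 Ω
Parallel: admittances add. Y = 1/R + 1/(jωL)
Y = (0.00196 − j0.000402) S
|Y| = 0.00200 S → |Z| = 1/|Y| = 500 Ω, ∠Z = −∠Y = 11.6°
I = V/|Z| = 44.0 mA
P = VI cos φ = 22 × 0.0440 × cos(11.6°) = 949 mW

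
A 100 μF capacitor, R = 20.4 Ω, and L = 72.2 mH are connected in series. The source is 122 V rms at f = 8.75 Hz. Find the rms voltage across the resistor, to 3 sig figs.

ω = 2πf = 54.98 rad/s
X_L = ωL = 3.97 Ω
X_C = 1/(ωC) = 182 Ω
Net reactance X = X_L − X_C = -178 Ω
Z = 20.4 − j178 Ω
|Z| = √(20.4² + 178²) = 179 Ω
I = V/|Z| = 681 mA
V_R = I·|Z_R| = 0.681 × 20.4 = 13.9 V

13.9 V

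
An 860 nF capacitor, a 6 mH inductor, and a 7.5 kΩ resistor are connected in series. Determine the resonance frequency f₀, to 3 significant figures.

ω₀ = 1/√(LC) = 1/√(0.006 × 8.6e-07) = 13920 rad/s
f₀ = ω₀/(2π) = 2.22 kHz

2.22 kHz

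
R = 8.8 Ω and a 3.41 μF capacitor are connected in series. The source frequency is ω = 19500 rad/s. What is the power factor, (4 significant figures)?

X_C = 1/(ωC) = 15.04 Ω
Z = 8.800 − j15.04 Ω
|Z| = √(8.800² + 15.04²) = 17.42 Ω
∠Z = arctan(-15.04/8.800) = -59.67°
cos φ = cos(-59.67°) = 0.5050

0.5050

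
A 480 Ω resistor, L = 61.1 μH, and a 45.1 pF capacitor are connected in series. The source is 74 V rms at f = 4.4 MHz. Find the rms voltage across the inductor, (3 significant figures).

ω = 2πf = 2.765e+07 rad/s
X_L = ωL = 1690 Ω
X_C = 1/(ωC) = 802 Ω
Net reactance X = X_L − X_C = 887 Ω
Z = 480 + j887 Ω
|Z| = √(480² + 887²) = 1010 Ω
I = V/|Z| = 73.4 mA
V_L = I·|Z_L| = 0.0734 × 1690 = 124 V

124 V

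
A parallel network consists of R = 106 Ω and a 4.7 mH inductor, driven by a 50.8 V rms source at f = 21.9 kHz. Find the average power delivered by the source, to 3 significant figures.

24.3 W

ω = 2πf = 137600 rad/s
X_L = ωL = 647 Ω
Parallel: admittances add. Y = 1/R + 1/(jωL)
Y = (0.00943 − j0.00155) S
|Y| = 0.00956 S → |Z| = 1/|Y| = 105 Ω, ∠Z = −∠Y = 9.31°
I = V/|Z| = 486 mA
P = VI cos φ = 50.8 × 0.486 × cos(9.31°) = 24.3 W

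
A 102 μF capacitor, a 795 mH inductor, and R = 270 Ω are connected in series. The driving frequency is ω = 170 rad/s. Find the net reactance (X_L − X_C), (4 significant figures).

X_L = ωL = 135.2 Ω
X_C = 1/(ωC) = 57.67 Ω
X = 135.2 − 57.67 = 77.48 Ω

77.48 Ω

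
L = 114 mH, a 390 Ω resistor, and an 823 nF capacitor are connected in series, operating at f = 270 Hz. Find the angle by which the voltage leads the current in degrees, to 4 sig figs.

ω = 2πf = 1696 rad/s
X_L = ωL = 193.4 Ω
X_C = 1/(ωC) = 716.2 Ω
Net reactance X = X_L − X_C = -522.8 Ω
Z = 390.0 − j522.8 Ω
|Z| = √(390.0² + 522.8²) = 652.3 Ω
∠Z = arctan(-522.8/390.0) = -53.28°

-53.28°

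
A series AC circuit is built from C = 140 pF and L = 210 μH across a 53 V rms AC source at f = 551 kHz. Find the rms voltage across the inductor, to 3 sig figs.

ω = 2πf = 3.462e+06 rad/s
X_L = ωL = 727 Ω
X_C = 1/(ωC) = 2060 Ω
Net reactance X = X_L − X_C = -1340 Ω
Z = − j1340 Ω
|Z| = √(0² + 1340²) = 1340 Ω
I = V/|Z| = 39.7 mA
V_L = I·|Z_L| = 0.0397 × 727 = 28.8 V

28.8 V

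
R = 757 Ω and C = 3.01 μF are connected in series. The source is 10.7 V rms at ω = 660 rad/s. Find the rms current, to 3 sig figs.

X_C = 1/(ωC) = 503 Ω
Z = 757 − j503 Ω
|Z| = √(757² + 503²) = 909 Ω
I = V/|Z| = 10.7/909 = 11.8 mA

11.8 mA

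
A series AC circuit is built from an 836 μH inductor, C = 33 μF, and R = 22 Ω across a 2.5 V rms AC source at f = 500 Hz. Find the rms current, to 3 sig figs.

108 mA

ω = 2πf = 3142 rad/s
X_L = ωL = 2.63 Ω
X_C = 1/(ωC) = 9.65 Ω
Net reactance X = X_L − X_C = -7.02 Ω
Z = 22.0 − j7.02 Ω
|Z| = √(22.0² + 7.02²) = 23.1 Ω
I = V/|Z| = 2.5/23.1 = 108 mA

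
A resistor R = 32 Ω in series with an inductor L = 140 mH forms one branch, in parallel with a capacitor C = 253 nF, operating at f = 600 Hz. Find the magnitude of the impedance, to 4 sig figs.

1063 Ω

ω = 2πf = 3770 rad/s
X_L = ωL = 527.8 Ω
X_C = 1/(ωC) = 1048 Ω
Branch 1 (R+jX_L): Z₁ = 32.00 + j527.8 Ω, |Z₁| = 528.8 Ω
Branch 2 (−jX_C): Z₂ = −j1048 Ω
Parallel: Z = Z₁Z₂/(Z₁+Z₂), |Z| = 1063 Ω, ∠Z = 83.01°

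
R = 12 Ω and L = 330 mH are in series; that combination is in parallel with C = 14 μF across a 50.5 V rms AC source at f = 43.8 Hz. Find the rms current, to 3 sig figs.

ω = 2πf = 275.2 rad/s
X_L = ωL = 90.8 Ω
X_C = 1/(ωC) = 260 Ω
Branch 1 (R+jX_L): Z₁ = 12.0 + j90.8 Ω, |Z₁| = 91.6 Ω
Branch 2 (−jX_C): Z₂ = −j260 Ω
Parallel: Z = Z₁Z₂/(Z₁+Z₂), |Z| = 141 Ω, ∠Z = 78.4°
I = V/|Z| = 50.5/141 = 359 mA

359 mA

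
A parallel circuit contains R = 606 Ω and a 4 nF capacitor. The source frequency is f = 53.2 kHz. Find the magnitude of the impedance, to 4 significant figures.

ω = 2πf = 334300 rad/s
X_C = 1/(ωC) = 747.9 Ω
Parallel: admittances add. Y = 1/R + jωC
Y = (0.001650 + j0.001337) S
|Y| = 0.002124 S → |Z| = 1/|Y| = 470.8 Ω, ∠Z = −∠Y = -39.02°

470.8 Ω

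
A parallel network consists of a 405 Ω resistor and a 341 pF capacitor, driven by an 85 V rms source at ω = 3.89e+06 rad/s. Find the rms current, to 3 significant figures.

238 mA

X_C = 1/(ωC) = 754 Ω
Parallel: admittances add. Y = 1/R + jωC
Y = (0.00247 + j0.00133) S
|Y| = 0.00280 S → |Z| = 1/|Y| = 357 Ω, ∠Z = −∠Y = -28.2°
I = V/|Z| = 85/357 = 238 mA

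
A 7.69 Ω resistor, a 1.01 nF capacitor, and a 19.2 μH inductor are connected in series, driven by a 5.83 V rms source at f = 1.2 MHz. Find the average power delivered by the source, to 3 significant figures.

1.09 W

ω = 2πf = 7.54e+06 rad/s
X_L = ωL = 145 Ω
X_C = 1/(ωC) = 131 Ω
Net reactance X = X_L − X_C = 13.4 Ω
Z = 7.69 + j13.4 Ω
|Z| = √(7.69² + 13.4²) = 15.5 Ω
∠Z = arctan(13.4/7.69) = 60.2°
I = V/|Z| = 376 mA
P = VI cos φ = 5.83 × 0.376 × cos(60.2°) = 1.09 W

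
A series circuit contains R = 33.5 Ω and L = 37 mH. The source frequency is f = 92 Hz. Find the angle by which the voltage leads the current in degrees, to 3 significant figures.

ω = 2πf = 578.1 rad/s
X_L = ωL = 21.4 Ω
Z = 33.5 + j21.4 Ω
|Z| = √(33.5² + 21.4²) = 39.7 Ω
∠Z = arctan(21.4/33.5) = 32.6°

32.6°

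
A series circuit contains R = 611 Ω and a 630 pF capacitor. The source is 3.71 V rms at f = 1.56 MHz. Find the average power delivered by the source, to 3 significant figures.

ω = 2πf = 9.802e+06 rad/s
X_C = 1/(ωC) = 162 Ω
Z = 611 − j162 Ω
|Z| = √(611² + 162²) = 632 Ω
∠Z = arctan(-162/611) = -14.8°
I = V/|Z| = 5.87 mA
P = VI cos φ = 3.71 × 0.00587 × cos(-14.8°) = 21.0 mW

21.0 mW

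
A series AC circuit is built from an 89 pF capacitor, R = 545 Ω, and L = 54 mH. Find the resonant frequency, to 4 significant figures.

ω₀ = 1/√(LC) = 1/√(0.054 × 8.9e-11) = 456200 rad/s
f₀ = ω₀/(2π) = 72.60 kHz

72.60 kHz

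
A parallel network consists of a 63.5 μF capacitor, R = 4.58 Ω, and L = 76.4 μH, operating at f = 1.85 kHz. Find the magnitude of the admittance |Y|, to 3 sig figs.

ω = 2πf = 11620 rad/s
X_L = ωL = 0.888 Ω
X_C = 1/(ωC) = 1.35 Ω
Parallel: admittances add. Y = 1/R + 1/(jωL) + jωC
Y = (0.218 − j0.388) S
|Y| = 0.445 S → |Z| = 1/|Y| = 2.25 Ω, ∠Z = −∠Y = 60.6°

445 mS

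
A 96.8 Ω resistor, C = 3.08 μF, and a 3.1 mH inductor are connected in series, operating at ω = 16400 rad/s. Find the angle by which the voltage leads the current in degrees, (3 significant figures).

17.8°

X_L = ωL = 50.8 Ω
X_C = 1/(ωC) = 19.8 Ω
Net reactance X = X_L − X_C = 31.0 Ω
Z = 96.8 + j31.0 Ω
|Z| = √(96.8² + 31.0²) = 102 Ω
∠Z = arctan(31.0/96.8) = 17.8°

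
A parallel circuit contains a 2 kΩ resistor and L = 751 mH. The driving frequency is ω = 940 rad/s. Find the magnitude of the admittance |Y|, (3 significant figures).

X_L = ωL = 706 Ω
Parallel: admittances add. Y = 1/R + 1/(jωL)
Y = (0.000500 − j0.00142) S
|Y| = 0.00150 S → |Z| = 1/|Y| = 666 Ω, ∠Z = −∠Y = 70.6°

1.50 mS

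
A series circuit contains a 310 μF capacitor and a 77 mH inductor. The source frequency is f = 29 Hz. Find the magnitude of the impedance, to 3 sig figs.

ω = 2πf = 182.2 rad/s
X_L = ωL = 14.0 Ω
X_C = 1/(ωC) = 17.7 Ω
Net reactance X = X_L − X_C = -3.67 Ω
Z = − j3.67 Ω
|Z| = √(0² + 3.67²) = 3.67 Ω

3.67 Ω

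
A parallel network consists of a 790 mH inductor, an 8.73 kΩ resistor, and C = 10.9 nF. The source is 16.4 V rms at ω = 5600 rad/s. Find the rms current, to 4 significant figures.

3.294 mA

X_L = ωL = 4424 Ω
X_C = 1/(ωC) = 16380 Ω
Parallel: admittances add. Y = 1/R + 1/(jωL) + jωC
Y = (0.0001145 − j0.0001650) S
|Y| = 0.0002009 S → |Z| = 1/|Y| = 4979 Ω, ∠Z = −∠Y = 55.23°
I = V/|Z| = 16.4/4979 = 3.294 mA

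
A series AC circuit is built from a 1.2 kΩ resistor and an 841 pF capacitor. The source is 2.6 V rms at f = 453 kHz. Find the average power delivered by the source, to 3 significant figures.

5.02 mW

ω = 2πf = 2.846e+06 rad/s
X_C = 1/(ωC) = 418 Ω
Z = 1200 − j418 Ω
|Z| = √(1200² + 418²) = 1270 Ω
∠Z = arctan(-418/1200) = -19.2°
I = V/|Z| = 2.05 mA
P = VI cos φ = 2.6 × 0.00205 × cos(-19.2°) = 5.02 mW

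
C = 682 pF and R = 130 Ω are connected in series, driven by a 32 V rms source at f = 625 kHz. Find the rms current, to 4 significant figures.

ω = 2πf = 3.927e+06 rad/s
X_C = 1/(ωC) = 373.4 Ω
Z = 130.0 − j373.4 Ω
|Z| = √(130.0² + 373.4²) = 395.4 Ω
I = V/|Z| = 32/395.4 = 80.94 mA

80.94 mA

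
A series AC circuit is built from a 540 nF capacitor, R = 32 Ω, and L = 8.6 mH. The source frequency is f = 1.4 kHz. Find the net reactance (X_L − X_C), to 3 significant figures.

ω = 2πf = 8796 rad/s
X_L = ωL = 75.6 Ω
X_C = 1/(ωC) = 211 Ω
X = 75.6 − 211 = -135 Ω

-135 Ω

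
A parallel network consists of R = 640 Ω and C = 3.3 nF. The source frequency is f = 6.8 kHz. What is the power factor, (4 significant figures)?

0.9960

ω = 2πf = 42730 rad/s
X_C = 1/(ωC) = 7092 Ω
Parallel: admittances add. Y = 1/R + jωC
Y = (0.001563 + j0.0001410) S
|Y| = 0.001569 S → |Z| = 1/|Y| = 637.4 Ω, ∠Z = −∠Y = -5.156°
cos φ = cos(-5.156°) = 0.9960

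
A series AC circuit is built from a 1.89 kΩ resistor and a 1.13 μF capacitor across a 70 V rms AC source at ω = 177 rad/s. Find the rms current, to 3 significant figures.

X_C = 1/(ωC) = 5000 Ω
Z = 1890 − j5000 Ω
|Z| = √(1890² + 5000²) = 5350 Ω
I = V/|Z| = 70/5350 = 13.1 mA

13.1 mA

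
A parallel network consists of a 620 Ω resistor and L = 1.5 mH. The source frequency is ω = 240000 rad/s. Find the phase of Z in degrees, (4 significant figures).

59.86°

X_L = ωL = 360.0 Ω
Parallel: admittances add. Y = 1/R + 1/(jωL)
Y = (0.001613 − j0.002778) S
|Y| = 0.003212 S → |Z| = 1/|Y| = 311.3 Ω, ∠Z = −∠Y = 59.86°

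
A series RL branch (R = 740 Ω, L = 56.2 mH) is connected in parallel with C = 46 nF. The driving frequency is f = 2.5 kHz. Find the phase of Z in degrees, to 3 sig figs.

ω = 2πf = 15710 rad/s
X_L = ωL = 883 Ω
X_C = 1/(ωC) = 1380 Ω
Branch 1 (R+jX_L): Z₁ = 740 + j883 Ω, |Z₁| = 1150 Ω
Branch 2 (−jX_C): Z₂ = −j1380 Ω
Parallel: Z = Z₁Z₂/(Z₁+Z₂), |Z| = 1780 Ω, ∠Z = -5.86°

-5.86°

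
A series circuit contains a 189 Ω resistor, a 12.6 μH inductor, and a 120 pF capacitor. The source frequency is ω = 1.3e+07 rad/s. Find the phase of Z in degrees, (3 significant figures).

X_L = ωL = 164 Ω
X_C = 1/(ωC) = 641 Ω
Net reactance X = X_L − X_C = -477 Ω
Z = 189 − j477 Ω
|Z| = √(189² + 477²) = 513 Ω
∠Z = arctan(-477/189) = -68.4°

-68.4°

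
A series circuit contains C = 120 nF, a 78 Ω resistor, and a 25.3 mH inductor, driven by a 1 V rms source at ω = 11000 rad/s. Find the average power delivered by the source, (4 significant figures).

X_L = ωL = 278.3 Ω
X_C = 1/(ωC) = 757.6 Ω
Net reactance X = X_L − X_C = -479.3 Ω
Z = 78.00 − j479.3 Ω
|Z| = √(78.00² + 479.3²) = 485.6 Ω
∠Z = arctan(-479.3/78.00) = -80.76°
I = V/|Z| = 2.059 mA
P = VI cos φ = 1 × 0.002059 × cos(-80.76°) = 330.8 μW

330.8 μW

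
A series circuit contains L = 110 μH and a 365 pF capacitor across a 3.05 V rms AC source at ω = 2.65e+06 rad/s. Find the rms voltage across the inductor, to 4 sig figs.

1.198 V

X_L = ωL = 291.5 Ω
X_C = 1/(ωC) = 1034 Ω
Net reactance X = X_L − X_C = -742.4 Ω
Z = − j742.4 Ω
|Z| = √(0² + 742.4²) = 742.4 Ω
I = V/|Z| = 4.109 mA
V_L = I·|Z_L| = 0.004109 × 291.5 = 1.198 V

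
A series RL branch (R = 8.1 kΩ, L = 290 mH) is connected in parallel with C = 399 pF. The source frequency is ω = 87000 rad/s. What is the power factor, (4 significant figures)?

0.9945

X_L = ωL = 25230 Ω
X_C = 1/(ωC) = 28810 Ω
Branch 1 (R+jX_L): Z₁ = 8100 + j25230 Ω, |Z₁| = 26500 Ω
Branch 2 (−jX_C): Z₂ = −j28810 Ω
Parallel: Z = Z₁Z₂/(Z₁+Z₂), |Z| = 86210 Ω, ∠Z = 6.031°
cos φ = cos(6.031°) = 0.9945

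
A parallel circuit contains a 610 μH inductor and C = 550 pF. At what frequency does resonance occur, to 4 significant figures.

274.8 kHz

ω₀ = 1/√(LC) = 1/√(0.00061 × 5.5e-10) = 1.726e+06 rad/s
f₀ = ω₀/(2π) = 274.8 kHz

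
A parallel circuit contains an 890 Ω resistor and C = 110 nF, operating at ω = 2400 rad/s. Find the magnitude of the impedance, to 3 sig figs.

X_C = 1/(ωC) = 3790 Ω
Parallel: admittances add. Y = 1/R + jωC
Y = (0.00112 + j0.000264) S
|Y| = 0.00115 S → |Z| = 1/|Y| = 866 Ω, ∠Z = −∠Y = -13.2°

866 Ω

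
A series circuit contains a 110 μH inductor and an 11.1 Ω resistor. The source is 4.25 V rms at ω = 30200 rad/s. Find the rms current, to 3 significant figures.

367 mA

X_L = ωL = 3.32 Ω
Z = 11.1 + j3.32 Ω
|Z| = √(11.1² + 3.32²) = 11.6 Ω
I = V/|Z| = 4.25/11.6 = 367 mA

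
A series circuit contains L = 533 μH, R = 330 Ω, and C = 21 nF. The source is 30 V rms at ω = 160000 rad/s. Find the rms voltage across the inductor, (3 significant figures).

6.52 V

X_L = ωL = 85.3 Ω
X_C = 1/(ωC) = 298 Ω
Net reactance X = X_L − X_C = -212 Ω
Z = 330 − j212 Ω
|Z| = √(330² + 212²) = 392 Ω
I = V/|Z| = 76.5 mA
V_L = I·|Z_L| = 0.0765 × 85.3 = 6.52 V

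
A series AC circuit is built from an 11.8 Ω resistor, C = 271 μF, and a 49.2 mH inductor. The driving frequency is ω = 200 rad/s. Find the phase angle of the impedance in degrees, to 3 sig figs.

X_L = ωL = 9.84 Ω
X_C = 1/(ωC) = 18.5 Ω
Net reactance X = X_L − X_C = -8.61 Ω
Z = 11.8 − j8.61 Ω
|Z| = √(11.8² + 8.61²) = 14.6 Ω
∠Z = arctan(-8.61/11.8) = -36.1°

-36.1°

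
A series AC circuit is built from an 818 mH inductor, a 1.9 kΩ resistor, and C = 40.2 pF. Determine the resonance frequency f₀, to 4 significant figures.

27.75 kHz

ω₀ = 1/√(LC) = 1/√(0.818 × 4.02e-11) = 174400 rad/s
f₀ = ω₀/(2π) = 27.75 kHz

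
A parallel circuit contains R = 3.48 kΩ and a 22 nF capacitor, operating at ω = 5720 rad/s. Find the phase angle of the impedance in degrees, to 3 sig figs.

-23.6°

X_C = 1/(ωC) = 7950 Ω
Parallel: admittances add. Y = 1/R + jωC
Y = (0.000287 + j0.000126) S
|Y| = 0.000314 S → |Z| = 1/|Y| = 3190 Ω, ∠Z = −∠Y = -23.6°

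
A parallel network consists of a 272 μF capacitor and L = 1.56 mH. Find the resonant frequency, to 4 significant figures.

244.3 Hz

ω₀ = 1/√(LC) = 1/√(0.00156 × 0.000272) = 1535 rad/s
f₀ = ω₀/(2π) = 244.3 Hz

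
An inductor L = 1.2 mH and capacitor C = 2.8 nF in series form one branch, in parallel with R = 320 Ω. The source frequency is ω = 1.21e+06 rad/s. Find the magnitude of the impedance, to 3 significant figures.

308 Ω

X_L = ωL = 1450 Ω
X_C = 1/(ωC) = 295 Ω
Branch 1: Z₁ = R = 320 Ω
Branch 2 (series LC): Z₂ = j(X_L − X_C) = j1160 Ω
Parallel: Z = Z₁Z₂/(Z₁+Z₂), |Z| = 308 Ω, ∠Z = 15.5°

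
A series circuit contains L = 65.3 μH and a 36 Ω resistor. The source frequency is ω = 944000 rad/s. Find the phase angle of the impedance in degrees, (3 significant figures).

X_L = ωL = 61.6 Ω
Z = 36.0 + j61.6 Ω
|Z| = √(36.0² + 61.6²) = 71.4 Ω
∠Z = arctan(61.6/36.0) = 59.7°

59.7°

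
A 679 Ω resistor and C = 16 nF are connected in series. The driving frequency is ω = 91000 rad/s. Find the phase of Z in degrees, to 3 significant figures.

X_C = 1/(ωC) = 687 Ω
Z = 679 − j687 Ω
|Z| = √(679² + 687²) = 966 Ω
∠Z = arctan(-687/679) = -45.3°

-45.3°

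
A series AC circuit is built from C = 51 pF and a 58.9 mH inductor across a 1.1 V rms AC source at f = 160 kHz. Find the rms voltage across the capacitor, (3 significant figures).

ω = 2πf = 1.005e+06 rad/s
X_L = ωL = 59200 Ω
X_C = 1/(ωC) = 19500 Ω
Net reactance X = X_L − X_C = 39700 Ω
Z = j39700 Ω
|Z| = √(0² + 39700²) = 39700 Ω
I = V/|Z| = 27.7 μA
V_C = I·|Z_C| = 2.77e-05 × 19500 = 0.540 V

0.540 V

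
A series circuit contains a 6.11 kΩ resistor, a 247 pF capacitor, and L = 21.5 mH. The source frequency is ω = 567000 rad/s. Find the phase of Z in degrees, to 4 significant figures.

X_L = ωL = 12190 Ω
X_C = 1/(ωC) = 7140 Ω
Net reactance X = X_L − X_C = 5050 Ω
Z = 6110 + j5050 Ω
|Z| = √(6110² + 5050²) = 7927 Ω
∠Z = arctan(5050/6110) = 39.57°

39.57°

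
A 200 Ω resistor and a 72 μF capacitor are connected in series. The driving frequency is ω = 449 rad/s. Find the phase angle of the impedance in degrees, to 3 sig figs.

-8.79°

X_C = 1/(ωC) = 30.9 Ω
Z = 200 − j30.9 Ω
|Z| = √(200² + 30.9²) = 202 Ω
∠Z = arctan(-30.9/200) = -8.79°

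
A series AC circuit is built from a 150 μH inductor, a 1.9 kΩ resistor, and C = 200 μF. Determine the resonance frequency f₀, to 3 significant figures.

ω₀ = 1/√(LC) = 1/√(0.00015 × 0.0002) = 5774 rad/s
f₀ = ω₀/(2π) = 919 Hz

919 Hz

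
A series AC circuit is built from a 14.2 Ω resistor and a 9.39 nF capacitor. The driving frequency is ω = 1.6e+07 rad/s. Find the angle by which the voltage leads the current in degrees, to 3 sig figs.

-25.1°

X_C = 1/(ωC) = 6.66 Ω
Z = 14.2 − j6.66 Ω
|Z| = √(14.2² + 6.66²) = 15.7 Ω
∠Z = arctan(-6.66/14.2) = -25.1°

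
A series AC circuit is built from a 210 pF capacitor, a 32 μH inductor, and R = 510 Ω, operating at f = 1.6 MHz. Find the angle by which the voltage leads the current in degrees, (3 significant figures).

-16.6°

ω = 2πf = 1.005e+07 rad/s
X_L = ωL = 322 Ω
X_C = 1/(ωC) = 474 Ω
Net reactance X = X_L − X_C = -152 Ω
Z = 510 − j152 Ω
|Z| = √(510² + 152²) = 532 Ω
∠Z = arctan(-152/510) = -16.6°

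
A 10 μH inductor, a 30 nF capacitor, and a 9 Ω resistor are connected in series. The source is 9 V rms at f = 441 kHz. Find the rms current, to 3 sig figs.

498 mA

ω = 2πf = 2.771e+06 rad/s
X_L = ωL = 27.7 Ω
X_C = 1/(ωC) = 12.0 Ω
Net reactance X = X_L − X_C = 15.7 Ω
Z = 9.00 + j15.7 Ω
|Z| = √(9.00² + 15.7²) = 18.1 Ω
I = V/|Z| = 9/18.1 = 498 mA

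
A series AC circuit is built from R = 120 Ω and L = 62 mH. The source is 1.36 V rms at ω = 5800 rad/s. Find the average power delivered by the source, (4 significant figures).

1.544 mW

X_L = ωL = 359.6 Ω
Z = 120.0 + j359.6 Ω
|Z| = √(120.0² + 359.6²) = 379.1 Ω
∠Z = arctan(359.6/120.0) = 71.55°
I = V/|Z| = 3.588 mA
P = VI cos φ = 1.36 × 0.003588 × cos(71.55°) = 1.544 mW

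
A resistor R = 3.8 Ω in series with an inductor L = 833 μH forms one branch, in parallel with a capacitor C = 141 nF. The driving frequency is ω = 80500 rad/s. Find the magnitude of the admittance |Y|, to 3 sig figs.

3.61 mS

X_L = ωL = 67.1 Ω
X_C = 1/(ωC) = 88.1 Ω
Branch 1 (R+jX_L): Z₁ = 3.80 + j67.1 Ω, |Z₁| = 67.2 Ω
Branch 2 (−jX_C): Z₂ = −j88.1 Ω
Parallel: Z = Z₁Z₂/(Z₁+Z₂), |Z| = 277 Ω, ∠Z = 76.5°
|Y| = 1/|Z| = 3.61 mS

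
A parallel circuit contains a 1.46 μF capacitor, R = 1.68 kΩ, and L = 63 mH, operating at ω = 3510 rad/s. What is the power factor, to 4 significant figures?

0.7029

X_L = ωL = 221.1 Ω
X_C = 1/(ωC) = 195.1 Ω
Parallel: admittances add. Y = 1/R + 1/(jωL) + jωC
Y = (0.0005952 + j0.0006024) S
|Y| = 0.0008469 S → |Z| = 1/|Y| = 1181 Ω, ∠Z = −∠Y = -45.34°
cos φ = cos(-45.34°) = 0.7029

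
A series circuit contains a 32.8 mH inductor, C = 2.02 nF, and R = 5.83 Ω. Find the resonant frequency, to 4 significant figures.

ω₀ = 1/√(LC) = 1/√(0.0328 × 2.02e-09) = 122900 rad/s
f₀ = ω₀/(2π) = 19.55 kHz

19.55 kHz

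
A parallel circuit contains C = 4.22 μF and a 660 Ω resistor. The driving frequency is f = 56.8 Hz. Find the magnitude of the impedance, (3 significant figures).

ω = 2πf = 356.9 rad/s
X_C = 1/(ωC) = 664 Ω
Parallel: admittances add. Y = 1/R + jωC
Y = (0.00152 + j0.00151) S
|Y| = 0.00214 S → |Z| = 1/|Y| = 468 Ω, ∠Z = −∠Y = -44.8°

468 Ω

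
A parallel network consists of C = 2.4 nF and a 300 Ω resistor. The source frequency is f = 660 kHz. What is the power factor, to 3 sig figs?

ω = 2πf = 4.147e+06 rad/s
X_C = 1/(ωC) = 100 Ω
Parallel: admittances add. Y = 1/R + jωC
Y = (0.00333 + j0.00995) S
|Y| = 0.0105 S → |Z| = 1/|Y| = 95.3 Ω, ∠Z = −∠Y = -71.5°
cos φ = cos(-71.5°) = 0.318

0.318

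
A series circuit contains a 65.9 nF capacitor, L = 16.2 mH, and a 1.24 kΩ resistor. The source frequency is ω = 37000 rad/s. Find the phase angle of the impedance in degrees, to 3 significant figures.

8.68°

X_L = ωL = 599 Ω
X_C = 1/(ωC) = 410 Ω
Net reactance X = X_L − X_C = 189 Ω
Z = 1240 + j189 Ω
|Z| = √(1240² + 189²) = 1250 Ω
∠Z = arctan(189/1240) = 8.68°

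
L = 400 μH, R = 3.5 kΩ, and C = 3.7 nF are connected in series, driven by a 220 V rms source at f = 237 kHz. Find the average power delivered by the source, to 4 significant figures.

ω = 2πf = 1.489e+06 rad/s
X_L = ωL = 595.6 Ω
X_C = 1/(ωC) = 181.5 Ω
Net reactance X = X_L − X_C = 414.1 Ω
Z = 3500 + j414.1 Ω
|Z| = √(3500² + 414.1²) = 3524 Ω
∠Z = arctan(414.1/3500) = 6.748°
I = V/|Z| = 62.42 mA
P = VI cos φ = 220 × 0.06242 × cos(6.748°) = 13.64 W

13.64 W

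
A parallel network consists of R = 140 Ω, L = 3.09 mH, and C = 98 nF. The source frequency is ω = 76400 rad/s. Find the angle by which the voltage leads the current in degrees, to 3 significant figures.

X_L = ωL = 236 Ω
X_C = 1/(ωC) = 134 Ω
Parallel: admittances add. Y = 1/R + 1/(jωL) + jωC
Y = (0.00714 + j0.00325) S
|Y| = 0.00785 S → |Z| = 1/|Y| = 127 Ω, ∠Z = −∠Y = -24.5°

-24.5°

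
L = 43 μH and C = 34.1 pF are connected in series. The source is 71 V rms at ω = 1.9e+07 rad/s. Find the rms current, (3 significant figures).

X_L = ωL = 817 Ω
X_C = 1/(ωC) = 1540 Ω
Net reactance X = X_L − X_C = -726 Ω
Z = − j726 Ω
|Z| = √(0² + 726²) = 726 Ω
I = V/|Z| = 71/726 = 97.7 mA

97.7 mA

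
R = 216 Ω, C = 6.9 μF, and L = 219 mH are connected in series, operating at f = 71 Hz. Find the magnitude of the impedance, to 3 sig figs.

313 Ω

ω = 2πf = 446.1 rad/s
X_L = ωL = 97.7 Ω
X_C = 1/(ωC) = 325 Ω
Net reactance X = X_L − X_C = -227 Ω
Z = 216 − j227 Ω
|Z| = √(216² + 227²) = 313 Ω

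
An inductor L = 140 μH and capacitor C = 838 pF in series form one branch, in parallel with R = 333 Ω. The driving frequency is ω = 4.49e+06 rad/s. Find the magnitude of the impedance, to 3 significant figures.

X_L = ωL = 629 Ω
X_C = 1/(ωC) = 266 Ω
Branch 1: Z₁ = R = 333 Ω
Branch 2 (series LC): Z₂ = j(X_L − X_C) = j363 Ω
Parallel: Z = Z₁Z₂/(Z₁+Z₂), |Z| = 245 Ω, ∠Z = 42.5°

245 Ω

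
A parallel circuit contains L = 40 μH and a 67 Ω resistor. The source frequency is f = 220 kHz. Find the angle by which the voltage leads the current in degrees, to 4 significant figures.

ω = 2πf = 1.382e+06 rad/s
X_L = ωL = 55.29 Ω
Parallel: admittances add. Y = 1/R + 1/(jωL)
Y = (0.01493 − j0.01809) S
|Y| = 0.02345 S → |Z| = 1/|Y| = 42.65 Ω, ∠Z = −∠Y = 50.47°

50.47°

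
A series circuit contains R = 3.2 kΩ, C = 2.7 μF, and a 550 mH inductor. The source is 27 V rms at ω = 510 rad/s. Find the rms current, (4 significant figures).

8.357 mA

X_L = ωL = 280.5 Ω
X_C = 1/(ωC) = 726.2 Ω
Net reactance X = X_L − X_C = -445.7 Ω
Z = 3200 − j445.7 Ω
|Z| = √(3200² + 445.7²) = 3231 Ω
I = V/|Z| = 27/3231 = 8.357 mA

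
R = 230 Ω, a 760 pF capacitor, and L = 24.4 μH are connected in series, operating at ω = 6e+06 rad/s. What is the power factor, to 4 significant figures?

X_L = ωL = 146.4 Ω
X_C = 1/(ωC) = 219.3 Ω
Net reactance X = X_L − X_C = -72.90 Ω
Z = 230.0 − j72.90 Ω
|Z| = √(230.0² + 72.90²) = 241.3 Ω
∠Z = arctan(-72.90/230.0) = -17.59°
cos φ = cos(-17.59°) = 0.9533

0.9533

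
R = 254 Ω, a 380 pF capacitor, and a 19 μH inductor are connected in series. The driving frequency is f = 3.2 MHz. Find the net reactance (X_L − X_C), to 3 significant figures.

251 Ω

ω = 2πf = 2.011e+07 rad/s
X_L = ωL = 382 Ω
X_C = 1/(ωC) = 131 Ω
X = 382 − 131 = 251 Ω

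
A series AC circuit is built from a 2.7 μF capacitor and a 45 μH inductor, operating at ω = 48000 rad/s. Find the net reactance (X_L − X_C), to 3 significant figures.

X_L = ωL = 2.16 Ω
X_C = 1/(ωC) = 7.72 Ω
X = 2.16 − 7.72 = -5.56 Ω

-5.56 Ω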